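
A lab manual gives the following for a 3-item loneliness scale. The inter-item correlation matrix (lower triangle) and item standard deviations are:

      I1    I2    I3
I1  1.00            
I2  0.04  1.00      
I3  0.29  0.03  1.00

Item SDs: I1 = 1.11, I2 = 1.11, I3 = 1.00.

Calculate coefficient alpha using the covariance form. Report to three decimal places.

coefficient alpha = 0.284

Σσ²ᵢ = 1.11² + 1.11² + 1.00² = 3.4642
Covariances σ_ij = r_ij · s_i · s_j:
  σ(I1,I2) = 0.04 × 1.11 × 1.11 = 0.0493
  σ(I1,I3) = 0.29 × 1.11 × 1.00 = 0.3219
  σ(I2,I3) = 0.03 × 1.11 × 1.00 = 0.0333
σ²_T = Σσ²ᵢ + 2·Σσ_ij = 3.4642 + 2 × 0.4045 = 4.2732
α = (3/2)·(1 − 3.4642/4.2732) = 0.284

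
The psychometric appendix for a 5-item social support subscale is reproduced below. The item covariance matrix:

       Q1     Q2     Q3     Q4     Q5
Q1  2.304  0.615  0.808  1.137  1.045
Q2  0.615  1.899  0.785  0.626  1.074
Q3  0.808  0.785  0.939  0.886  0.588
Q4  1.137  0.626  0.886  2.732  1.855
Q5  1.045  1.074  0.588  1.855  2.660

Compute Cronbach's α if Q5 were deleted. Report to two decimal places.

Remaining items: Q1, Q2, Q3, Q4 (k = 4).
Σσ²ᵢ = 2.304 + 1.899 + 0.939 + 2.732 = 7.874
σ²_T = 7.874 + 2 × 4.857 = 17.588
α (item deleted) = (4/3)·(1 − 7.874/17.588) = 0.74

Cronbach's α = 0.74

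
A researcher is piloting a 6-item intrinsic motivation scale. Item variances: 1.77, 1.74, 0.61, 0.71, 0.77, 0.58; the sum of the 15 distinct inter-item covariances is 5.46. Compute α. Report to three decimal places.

sum of item variances = 1.77 + 1.74 + 0.61 + 0.71 + 0.77 + 0.58 = 6.18
Sum of distinct covariances = 5.46
σ²_T = sum of item variances + 2·Σcov = 6.18 + 2 × 5.46 = 17.10
α = (6/5)·(1 − 6.18/17.10) = 0.766

α = 0.766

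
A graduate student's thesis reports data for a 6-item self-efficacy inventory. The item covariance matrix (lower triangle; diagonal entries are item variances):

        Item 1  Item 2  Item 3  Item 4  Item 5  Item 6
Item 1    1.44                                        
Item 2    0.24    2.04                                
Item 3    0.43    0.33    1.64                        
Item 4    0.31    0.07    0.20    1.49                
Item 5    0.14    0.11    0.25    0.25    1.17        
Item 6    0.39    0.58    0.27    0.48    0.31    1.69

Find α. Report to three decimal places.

Σσᵢ² = 1.44 + 2.04 + 1.64 + 1.49 + 1.17 + 1.69 = 9.47
Σ_{i<j} σ_ij = 4.36
σ²_T = 9.47 + 2 × 4.36 = 18.19
α = (k/(k−1))·(1 − Σσᵢ²/σ²_T) = (6/5)·(1 − 9.47/18.19) = 0.575

α = 0.575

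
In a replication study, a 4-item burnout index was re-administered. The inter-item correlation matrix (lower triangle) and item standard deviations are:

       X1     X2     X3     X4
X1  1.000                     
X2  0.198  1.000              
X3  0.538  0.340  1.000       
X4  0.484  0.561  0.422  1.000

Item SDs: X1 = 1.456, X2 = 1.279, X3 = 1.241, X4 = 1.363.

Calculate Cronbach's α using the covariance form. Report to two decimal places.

Cronbach's α = 0.75

Σσ²ᵢ = 1.456² + 1.279² + 1.241² + 1.363² = 7.1536
Covariances σ_ij = r_ij · s_i · s_j:
  σ(X1,X2) = 0.198 × 1.456 × 1.279 = 0.3687
  σ(X1,X3) = 0.538 × 1.456 × 1.241 = 0.9721
  σ(X1,X4) = 0.484 × 1.456 × 1.363 = 0.9605
  σ(X2,X3) = 0.340 × 1.279 × 1.241 = 0.5397
  σ(X2,X4) = 0.561 × 1.279 × 1.363 = 0.9780
  σ(X3,X4) = 0.422 × 1.241 × 1.363 = 0.7138
σ²_T = Σσ²ᵢ + 2·Σσ_ij = 7.1536 + 2 × 4.5328 = 16.2192
α = (4/3)·(1 − 7.1536/16.2192) = 0.75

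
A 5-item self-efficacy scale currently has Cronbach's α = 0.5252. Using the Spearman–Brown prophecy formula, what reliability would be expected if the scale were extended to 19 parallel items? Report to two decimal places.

predicted reliability = 0.81

Length factor m = 19/5 = 3.8000
α' = m·α / (1 + (m−1)·α)
   = 19/5 × 0.5252 / (1 + (19/5 − 1) × 0.5252)
   = 1.9958 / 2.4706 = 0.81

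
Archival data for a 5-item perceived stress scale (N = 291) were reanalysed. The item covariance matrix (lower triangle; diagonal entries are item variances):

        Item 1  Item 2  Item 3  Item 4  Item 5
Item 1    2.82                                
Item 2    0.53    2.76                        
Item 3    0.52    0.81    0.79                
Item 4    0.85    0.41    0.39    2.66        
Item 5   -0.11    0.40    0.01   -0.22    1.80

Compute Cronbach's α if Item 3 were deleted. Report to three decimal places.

α = 0.360

Remaining items: Item 1, Item 2, Item 4, Item 5 (k = 4).
ΣVar(i) = 2.82 + 2.76 + 2.66 + 1.80 = 10.04
σ²_T = 10.04 + 2 × 1.86 = 13.76
α (item deleted) = (4/3)·(1 − 10.04/13.76) = 0.360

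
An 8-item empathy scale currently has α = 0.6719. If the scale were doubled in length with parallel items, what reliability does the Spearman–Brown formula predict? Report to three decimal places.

predicted reliability = 0.804

Length factor m = 2
α' = m·α / (1 + (m−1)·α)
   = 2 × 0.6719 / (1 + (2 − 1) × 0.6719)
   = 1.3438 / 1.6719 = 0.804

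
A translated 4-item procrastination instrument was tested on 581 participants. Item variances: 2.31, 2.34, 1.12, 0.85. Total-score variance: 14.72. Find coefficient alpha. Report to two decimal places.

α = 0.73

Σσ²ᵢ = 2.31 + 2.34 + 1.12 + 0.85 = 6.62
α = (k/(k−1))·(1 − Σσ²ᵢ/Var(T)) = (4/3)·(1 − 6.62/14.72) = 0.73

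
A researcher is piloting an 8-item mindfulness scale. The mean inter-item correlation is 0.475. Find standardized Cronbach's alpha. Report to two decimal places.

Standardized α = k·r̄ / (1 + (k−1)·r̄) = 8 × 0.475 / (1 + 7 × 0.475)
  = 3.8000 / 4.3250 = 0.88

α = 0.88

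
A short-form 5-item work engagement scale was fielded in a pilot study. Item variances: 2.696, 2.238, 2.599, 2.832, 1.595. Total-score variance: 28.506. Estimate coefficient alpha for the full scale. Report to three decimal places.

coefficient alpha = 0.726

sum of item variances = 2.696 + 2.238 + 2.599 + 2.832 + 1.595 = 11.960
α = (k/(k−1))·(1 − sum of item variances/σ²_T) = (5/4)·(1 − 11.960/28.506) = 0.726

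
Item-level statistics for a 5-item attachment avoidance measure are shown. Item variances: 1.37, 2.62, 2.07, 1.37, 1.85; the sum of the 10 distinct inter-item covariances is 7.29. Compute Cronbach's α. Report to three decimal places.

ΣVar(i) = 1.37 + 2.62 + 2.07 + 1.37 + 1.85 = 9.28
Sum of distinct covariances = 7.29
σ²_T = ΣVar(i) + 2·Σcov = 9.28 + 2 × 7.29 = 23.86
α = (5/4)·(1 − 9.28/23.86) = 0.764

α = 0.764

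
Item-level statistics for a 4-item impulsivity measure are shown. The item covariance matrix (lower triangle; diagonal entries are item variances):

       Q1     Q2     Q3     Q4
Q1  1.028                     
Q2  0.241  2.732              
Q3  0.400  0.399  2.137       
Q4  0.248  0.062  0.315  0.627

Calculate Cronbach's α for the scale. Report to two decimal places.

Σσ²ᵢ = 1.028 + 2.732 + 2.137 + 0.627 = 6.524
Sum of off-diagonal covariances = 1.665
σ²_T = 6.524 + 2 × 1.665 = 9.854
α = (k/(k−1))·(1 − Σσ²ᵢ/σ²_T) = (4/3)·(1 − 6.524/9.854) = 0.45

Cronbach's α = 0.45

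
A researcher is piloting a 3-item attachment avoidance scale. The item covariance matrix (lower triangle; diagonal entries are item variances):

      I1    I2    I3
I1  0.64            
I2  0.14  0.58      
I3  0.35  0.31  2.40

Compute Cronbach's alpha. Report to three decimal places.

Σσᵢ² = 0.64 + 0.58 + 2.40 = 3.62
Sum of the distinct covariances = 0.80
total variance = 3.62 + 2 × 0.80 = 5.22
α = (k/(k−1))·(1 − Σσᵢ²/total variance) = (3/2)·(1 − 3.62/5.22) = 0.460

α = 0.460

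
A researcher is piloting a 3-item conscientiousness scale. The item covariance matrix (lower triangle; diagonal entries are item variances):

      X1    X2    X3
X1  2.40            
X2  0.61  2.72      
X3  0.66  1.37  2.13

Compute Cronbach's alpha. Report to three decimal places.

ΣVar(i) = 2.40 + 2.72 + 2.13 = 7.25
Σ_{i<j} σ_ij = 2.64
σ²_T = 7.25 + 2 × 2.64 = 12.53
α = (k/(k−1))·(1 − ΣVar(i)/σ²_T) = (3/2)·(1 − 7.25/12.53) = 0.632

α = 0.632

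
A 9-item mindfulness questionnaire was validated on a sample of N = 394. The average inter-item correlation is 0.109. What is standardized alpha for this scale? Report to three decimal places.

Standardized α = k·r̄ / (1 + (k−1)·r̄) = 9 × 0.109 / (1 + 8 × 0.109)
  = 0.9810 / 1.8720 = 0.524

standardized alpha = 0.524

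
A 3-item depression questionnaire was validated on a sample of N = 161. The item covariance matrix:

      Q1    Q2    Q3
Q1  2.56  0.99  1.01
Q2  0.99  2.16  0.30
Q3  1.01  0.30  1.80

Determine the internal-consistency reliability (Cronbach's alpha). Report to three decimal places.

Σσ²ᵢ = 2.56 + 2.16 + 1.80 = 6.52
Σ_{i<j} σ_ij = 2.30
Var(T) = 6.52 + 2 × 2.30 = 11.12
α = (k/(k−1))·(1 − Σσ²ᵢ/Var(T)) = (3/2)·(1 − 6.52/11.12) = 0.621

Cronbach's alpha = 0.621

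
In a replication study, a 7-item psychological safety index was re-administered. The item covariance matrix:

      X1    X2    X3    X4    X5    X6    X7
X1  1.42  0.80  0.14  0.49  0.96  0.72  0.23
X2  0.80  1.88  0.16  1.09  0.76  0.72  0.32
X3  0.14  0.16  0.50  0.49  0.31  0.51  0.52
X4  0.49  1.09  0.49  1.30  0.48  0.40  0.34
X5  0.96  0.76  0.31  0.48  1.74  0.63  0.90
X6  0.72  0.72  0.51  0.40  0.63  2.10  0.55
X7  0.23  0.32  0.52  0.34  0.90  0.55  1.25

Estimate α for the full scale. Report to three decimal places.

ΣVar(i) = 1.42 + 1.88 + 0.50 + 1.30 + 1.74 + 2.10 + 1.25 = 10.19
Sum of the distinct covariances = 11.52
Var(T) = 10.19 + 2 × 11.52 = 33.23
α = (k/(k−1))·(1 − ΣVar(i)/Var(T)) = (7/6)·(1 − 10.19/33.23) = 0.809

α = 0.809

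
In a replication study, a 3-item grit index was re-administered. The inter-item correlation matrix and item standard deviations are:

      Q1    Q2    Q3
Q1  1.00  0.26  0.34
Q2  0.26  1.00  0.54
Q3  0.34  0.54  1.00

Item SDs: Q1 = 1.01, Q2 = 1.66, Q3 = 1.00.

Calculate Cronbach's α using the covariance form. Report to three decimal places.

Σσ²ᵢ = 1.01² + 1.66² + 1.00² = 4.7757
Covariances σ_ij = r_ij · s_i · s_j:
  σ(Q1,Q2) = 0.26 × 1.01 × 1.66 = 0.4359
  σ(Q1,Q3) = 0.34 × 1.01 × 1.00 = 0.3434
  σ(Q2,Q3) = 0.54 × 1.66 × 1.00 = 0.8964
σ²_T = Σσ²ᵢ + 2·Σσ_ij = 4.7757 + 2 × 1.6757 = 8.1271
α = (3/2)·(1 − 4.7757/8.1271) = 0.619

α = 0.619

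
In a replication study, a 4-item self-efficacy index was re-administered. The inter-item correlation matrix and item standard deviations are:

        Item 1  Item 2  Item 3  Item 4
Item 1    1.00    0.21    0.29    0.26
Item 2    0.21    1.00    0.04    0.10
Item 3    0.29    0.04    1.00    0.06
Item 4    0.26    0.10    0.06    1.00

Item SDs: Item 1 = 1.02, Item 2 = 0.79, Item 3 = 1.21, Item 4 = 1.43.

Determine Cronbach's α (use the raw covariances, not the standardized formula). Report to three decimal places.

Cronbach's α = 0.413

Σσ²ᵢ = 1.02² + 0.79² + 1.21² + 1.43² = 5.1735
Covariances σ_ij = r_ij · s_i · s_j:
  σ(Item 1,Item 2) = 0.21 × 1.02 × 0.79 = 0.1692
  σ(Item 1,Item 3) = 0.29 × 1.02 × 1.21 = 0.3579
  σ(Item 1,Item 4) = 0.26 × 1.02 × 1.43 = 0.3792
  σ(Item 2,Item 3) = 0.04 × 0.79 × 1.21 = 0.0382
  σ(Item 2,Item 4) = 0.10 × 0.79 × 1.43 = 0.1130
  σ(Item 3,Item 4) = 0.06 × 1.21 × 1.43 = 0.1038
σ²_T = Σσ²ᵢ + 2·Σσ_ij = 5.1735 + 2 × 1.1613 = 7.4961
α = (4/3)·(1 − 5.1735/7.4961) = 0.413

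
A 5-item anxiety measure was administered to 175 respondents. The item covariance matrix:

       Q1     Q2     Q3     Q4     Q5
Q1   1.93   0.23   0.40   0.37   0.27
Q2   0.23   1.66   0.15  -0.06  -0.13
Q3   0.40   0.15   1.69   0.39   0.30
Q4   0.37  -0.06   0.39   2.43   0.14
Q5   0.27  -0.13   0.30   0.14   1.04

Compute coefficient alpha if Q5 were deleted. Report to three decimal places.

α = 0.370

Remaining items: Q1, Q2, Q3, Q4 (k = 4).
Σσᵢ² = 1.93 + 1.66 + 1.69 + 2.43 = 7.71
total variance = 7.71 + 2 × 1.48 = 10.67
α (item deleted) = (4/3)·(1 − 7.71/10.67) = 0.370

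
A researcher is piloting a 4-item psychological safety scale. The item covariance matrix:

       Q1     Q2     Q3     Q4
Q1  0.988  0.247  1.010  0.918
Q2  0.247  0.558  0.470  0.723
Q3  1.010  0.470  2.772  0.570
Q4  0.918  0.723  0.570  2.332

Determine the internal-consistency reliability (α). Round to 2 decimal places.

Σσᵢ² = 0.988 + 0.558 + 2.772 + 2.332 = 6.650
Σ_{i<j} σ_ij = 3.938
σ²_total = 6.650 + 2 × 3.938 = 14.526
α = (k/(k−1))·(1 − Σσᵢ²/σ²_total) = (4/3)·(1 − 6.650/14.526) = 0.72

α = 0.72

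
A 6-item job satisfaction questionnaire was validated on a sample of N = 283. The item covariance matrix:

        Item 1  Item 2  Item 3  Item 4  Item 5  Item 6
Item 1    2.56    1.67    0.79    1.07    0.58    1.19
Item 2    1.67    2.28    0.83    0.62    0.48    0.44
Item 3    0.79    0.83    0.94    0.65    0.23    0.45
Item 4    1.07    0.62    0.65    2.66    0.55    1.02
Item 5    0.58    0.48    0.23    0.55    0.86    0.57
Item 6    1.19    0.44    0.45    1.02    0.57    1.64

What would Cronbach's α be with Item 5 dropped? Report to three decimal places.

Cronbach's α = 0.792

Remaining items: Item 1, Item 2, Item 3, Item 4, Item 6 (k = 5).
Σσ²ᵢ = 2.56 + 2.28 + 0.94 + 2.66 + 1.64 = 10.08
σ²_T = 10.08 + 2 × 8.73 = 27.54
α (item deleted) = (5/4)·(1 − 10.08/27.54) = 0.792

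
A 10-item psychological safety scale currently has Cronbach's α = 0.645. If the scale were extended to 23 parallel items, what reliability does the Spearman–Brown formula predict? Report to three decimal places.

predicted reliability = 0.807

Length factor m = 23/10 = 2.3000
α' = m·α / (1 + (m−1)·α)
   = 23/10 × 0.645 / (1 + (23/10 − 1) × 0.645)
   = 1.4835 / 1.8385 = 0.807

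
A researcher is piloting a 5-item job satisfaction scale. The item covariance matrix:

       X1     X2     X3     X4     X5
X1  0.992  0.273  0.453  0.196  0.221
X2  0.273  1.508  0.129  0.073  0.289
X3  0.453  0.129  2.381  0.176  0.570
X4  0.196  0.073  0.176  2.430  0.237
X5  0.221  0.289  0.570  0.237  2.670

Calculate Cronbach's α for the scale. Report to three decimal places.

α = 0.430

ΣVar(i) = 0.992 + 1.508 + 2.381 + 2.430 + 2.670 = 9.981
Σ_{i<j} σ_ij = 2.617
σ²_T = 9.981 + 2 × 2.617 = 15.215
α = (k/(k−1))·(1 − ΣVar(i)/σ²_T) = (5/4)·(1 − 9.981/15.215) = 0.430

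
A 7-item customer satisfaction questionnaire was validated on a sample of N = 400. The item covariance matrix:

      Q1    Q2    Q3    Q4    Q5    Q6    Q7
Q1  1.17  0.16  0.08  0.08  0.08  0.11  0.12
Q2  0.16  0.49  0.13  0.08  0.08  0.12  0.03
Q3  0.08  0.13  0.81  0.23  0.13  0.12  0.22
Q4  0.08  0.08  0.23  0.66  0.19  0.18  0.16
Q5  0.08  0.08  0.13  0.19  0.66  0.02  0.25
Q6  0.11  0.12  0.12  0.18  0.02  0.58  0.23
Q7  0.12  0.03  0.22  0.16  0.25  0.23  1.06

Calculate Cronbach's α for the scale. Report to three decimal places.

Cronbach's α = 0.592

ΣVar(i) = 1.17 + 0.49 + 0.81 + 0.66 + 0.66 + 0.58 + 1.06 = 5.43
Σ_{i<j} σ_ij = 2.80
σ²_total = 5.43 + 2 × 2.80 = 11.03
α = (k/(k−1))·(1 − ΣVar(i)/σ²_total) = (7/6)·(1 − 5.43/11.03) = 0.592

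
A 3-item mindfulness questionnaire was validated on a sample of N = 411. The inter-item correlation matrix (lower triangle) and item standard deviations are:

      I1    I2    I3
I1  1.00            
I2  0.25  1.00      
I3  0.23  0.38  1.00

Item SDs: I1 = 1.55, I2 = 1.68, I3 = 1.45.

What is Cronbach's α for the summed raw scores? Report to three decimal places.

Σσ²ᵢ = 1.55² + 1.68² + 1.45² = 7.3274
Covariances σ_ij = r_ij · s_i · s_j:
  σ(I1,I2) = 0.25 × 1.55 × 1.68 = 0.6510
  σ(I1,I3) = 0.23 × 1.55 × 1.45 = 0.5169
  σ(I2,I3) = 0.38 × 1.68 × 1.45 = 0.9257
σ²_T = Σσ²ᵢ + 2·Σσ_ij = 7.3274 + 2 × 2.0936 = 11.5146
α = (3/2)·(1 − 7.3274/11.5146) = 0.545

Cronbach's α = 0.545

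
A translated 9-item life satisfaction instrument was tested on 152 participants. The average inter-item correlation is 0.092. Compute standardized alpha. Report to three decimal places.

Standardized α = k·r̄ / (1 + (k−1)·r̄) = 9 × 0.092 / (1 + 8 × 0.092)
  = 0.8280 / 1.7360 = 0.477

α = 0.477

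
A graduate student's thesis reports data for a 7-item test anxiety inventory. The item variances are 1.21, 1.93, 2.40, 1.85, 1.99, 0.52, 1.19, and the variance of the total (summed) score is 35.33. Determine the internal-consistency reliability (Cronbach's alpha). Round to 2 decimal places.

Cronbach's alpha = 0.80

Σσᵢ² = 1.21 + 1.93 + 2.40 + 1.85 + 1.99 + 0.52 + 1.19 = 11.09
α = (k/(k−1))·(1 − Σσᵢ²/σ²_T) = (7/6)·(1 − 11.09/35.33) = 0.80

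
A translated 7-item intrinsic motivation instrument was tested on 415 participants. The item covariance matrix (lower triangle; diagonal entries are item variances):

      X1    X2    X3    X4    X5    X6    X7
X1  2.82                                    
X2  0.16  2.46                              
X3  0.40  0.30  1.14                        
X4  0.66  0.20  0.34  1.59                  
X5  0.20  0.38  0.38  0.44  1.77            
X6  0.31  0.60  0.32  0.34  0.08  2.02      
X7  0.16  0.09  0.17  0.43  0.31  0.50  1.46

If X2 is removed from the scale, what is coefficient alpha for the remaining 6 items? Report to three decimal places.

Remaining items: X1, X3, X4, X5, X6, X7 (k = 6).
sum of item variances = 2.82 + 1.14 + 1.59 + 1.77 + 2.02 + 1.46 = 10.80
Var(T) = 10.80 + 2 × 5.04 = 20.88
α (item deleted) = (6/5)·(1 − 10.80/20.88) = 0.579

coefficient alpha = 0.579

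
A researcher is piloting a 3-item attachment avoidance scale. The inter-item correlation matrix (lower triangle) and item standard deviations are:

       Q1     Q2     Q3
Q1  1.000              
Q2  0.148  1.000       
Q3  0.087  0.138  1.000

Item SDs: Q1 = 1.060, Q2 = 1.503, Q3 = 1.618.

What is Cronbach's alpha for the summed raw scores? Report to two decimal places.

Σσ²ᵢ = 1.060² + 1.503² + 1.618² = 6.0005
Covariances σ_ij = r_ij · s_i · s_j:
  σ(Q1,Q2) = 0.148 × 1.060 × 1.503 = 0.2358
  σ(Q1,Q3) = 0.087 × 1.060 × 1.618 = 0.1492
  σ(Q2,Q3) = 0.138 × 1.503 × 1.618 = 0.3356
σ²_T = Σσ²ᵢ + 2·Σσ_ij = 6.0005 + 2 × 0.7206 = 7.4417
α = (3/2)·(1 − 6.0005/7.4417) = 0.29

Cronbach's alpha = 0.29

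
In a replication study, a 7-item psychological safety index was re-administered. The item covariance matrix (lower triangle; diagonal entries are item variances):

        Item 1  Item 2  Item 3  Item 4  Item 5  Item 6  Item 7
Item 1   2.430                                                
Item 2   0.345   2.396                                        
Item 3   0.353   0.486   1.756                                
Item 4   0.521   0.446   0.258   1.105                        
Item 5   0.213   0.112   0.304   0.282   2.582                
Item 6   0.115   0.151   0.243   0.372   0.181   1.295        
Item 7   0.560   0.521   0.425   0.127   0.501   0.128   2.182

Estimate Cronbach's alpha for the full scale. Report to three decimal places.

sum of item variances = 2.430 + 2.396 + 1.756 + 1.105 + 2.582 + 1.295 + 2.182 = 13.746
Σ_{i<j} σ_ij = 6.644
total variance = 13.746 + 2 × 6.644 = 27.034
α = (k/(k−1))·(1 − sum of item variances/total variance) = (7/6)·(1 − 13.746/27.034) = 0.573

α = 0.573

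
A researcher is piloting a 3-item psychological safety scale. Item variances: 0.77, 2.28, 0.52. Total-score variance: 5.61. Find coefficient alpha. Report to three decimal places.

α = 0.545

Σσ²ᵢ = 0.77 + 2.28 + 0.52 = 3.57
α = (k/(k−1))·(1 − Σσ²ᵢ/σ²_total) = (3/2)·(1 − 3.57/5.61) = 0.545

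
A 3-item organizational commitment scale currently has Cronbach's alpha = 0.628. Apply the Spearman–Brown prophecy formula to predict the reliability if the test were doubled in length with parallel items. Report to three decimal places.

predicted reliability = 0.771

Length factor m = 2
α' = m·α / (1 + (m−1)·α)
   = 2 × 0.628 / (1 + (2 − 1) × 0.628)
   = 1.2560 / 1.6280 = 0.771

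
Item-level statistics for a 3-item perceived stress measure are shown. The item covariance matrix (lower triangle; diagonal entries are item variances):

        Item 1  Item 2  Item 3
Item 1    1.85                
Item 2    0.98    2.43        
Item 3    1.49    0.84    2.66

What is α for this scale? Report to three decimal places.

α = 0.732

sum of item variances = 1.85 + 2.43 + 2.66 = 6.94
Σ_{i<j} σ_ij = 3.31
Var(T) = 6.94 + 2 × 3.31 = 13.56
α = (k/(k−1))·(1 − sum of item variances/Var(T)) = (3/2)·(1 − 6.94/13.56) = 0.732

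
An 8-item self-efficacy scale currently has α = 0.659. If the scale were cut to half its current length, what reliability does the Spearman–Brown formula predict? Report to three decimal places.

Length factor m = 1/2
α' = m·α / (1 − (1−m)·α)
   = 1/2 × 0.659 / (1 − (1 − 1/2) × 0.659)
   = 0.3295 / 0.6705 = 0.491

predicted reliability = 0.491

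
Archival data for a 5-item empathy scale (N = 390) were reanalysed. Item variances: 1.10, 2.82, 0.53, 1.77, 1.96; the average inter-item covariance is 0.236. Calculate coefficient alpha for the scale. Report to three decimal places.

α = 0.457

ΣVar(i) = 1.10 + 2.82 + 0.53 + 1.77 + 1.96 = 8.18
Sum of the 10 distinct covariances = 10 × 0.236 = 2.360
σ²_total = ΣVar(i) + 2·Σcov = 8.18 + 2 × 2.360 = 12.900
α = (5/4)·(1 − 8.18/12.900) = 0.457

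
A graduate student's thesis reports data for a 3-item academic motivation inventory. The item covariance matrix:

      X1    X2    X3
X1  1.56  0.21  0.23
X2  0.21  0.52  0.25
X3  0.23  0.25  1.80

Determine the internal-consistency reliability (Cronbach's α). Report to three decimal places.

α = 0.394

Σσ²ᵢ = 1.56 + 0.52 + 1.80 = 3.88
Sum of the distinct covariances = 0.69
Var(T) = 3.88 + 2 × 0.69 = 5.26
α = (k/(k−1))·(1 − Σσ²ᵢ/Var(T)) = (3/2)·(1 − 3.88/5.26) = 0.394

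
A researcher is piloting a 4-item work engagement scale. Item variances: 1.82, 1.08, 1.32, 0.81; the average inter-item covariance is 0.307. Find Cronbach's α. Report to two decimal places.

Cronbach's α = 0.56

sum of item variances = 1.82 + 1.08 + 1.32 + 0.81 = 5.03
Sum of the 6 distinct covariances = 6 × 0.307 = 1.842
σ²_T = sum of item variances + 2·Σcov = 5.03 + 2 × 1.842 = 8.714
α = (4/3)·(1 − 5.03/8.714) = 0.56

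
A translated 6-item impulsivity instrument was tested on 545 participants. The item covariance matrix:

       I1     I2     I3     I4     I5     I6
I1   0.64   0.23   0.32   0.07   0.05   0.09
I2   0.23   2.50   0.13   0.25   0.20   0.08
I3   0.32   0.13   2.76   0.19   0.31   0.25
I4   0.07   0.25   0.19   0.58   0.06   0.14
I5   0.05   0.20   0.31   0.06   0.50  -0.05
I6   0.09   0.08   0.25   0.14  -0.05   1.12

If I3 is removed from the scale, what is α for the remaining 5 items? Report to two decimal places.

α = 0.37

Remaining items: I1, I2, I4, I5, I6 (k = 5).
ΣVar(i) = 0.64 + 2.50 + 0.58 + 0.50 + 1.12 = 5.34
total variance = 5.34 + 2 × 1.12 = 7.58
α (item deleted) = (5/4)·(1 − 5.34/7.58) = 0.37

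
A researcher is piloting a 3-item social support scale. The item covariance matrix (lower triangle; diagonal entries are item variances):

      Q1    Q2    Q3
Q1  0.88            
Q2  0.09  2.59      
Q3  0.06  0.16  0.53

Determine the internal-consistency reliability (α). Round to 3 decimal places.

ΣVar(i) = 0.88 + 2.59 + 0.53 = 4.00
Σ_{i<j} σ_ij = 0.31
total variance = 4.00 + 2 × 0.31 = 4.62
α = (k/(k−1))·(1 − ΣVar(i)/total variance) = (3/2)·(1 − 4.00/4.62) = 0.201

α = 0.201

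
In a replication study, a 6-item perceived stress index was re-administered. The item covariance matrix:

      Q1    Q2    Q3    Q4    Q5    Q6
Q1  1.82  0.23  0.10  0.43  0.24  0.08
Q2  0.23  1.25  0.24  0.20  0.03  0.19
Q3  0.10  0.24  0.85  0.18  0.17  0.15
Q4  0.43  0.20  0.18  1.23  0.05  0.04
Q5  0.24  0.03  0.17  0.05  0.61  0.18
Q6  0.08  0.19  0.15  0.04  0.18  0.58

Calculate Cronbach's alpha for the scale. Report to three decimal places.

α = 0.530

sum of item variances = 1.82 + 1.25 + 0.85 + 1.23 + 0.61 + 0.58 = 6.34
Σ_{i<j} σ_ij = 2.51
total variance = 6.34 + 2 × 2.51 = 11.36
α = (k/(k−1))·(1 − sum of item variances/total variance) = (6/5)·(1 − 6.34/11.36) = 0.530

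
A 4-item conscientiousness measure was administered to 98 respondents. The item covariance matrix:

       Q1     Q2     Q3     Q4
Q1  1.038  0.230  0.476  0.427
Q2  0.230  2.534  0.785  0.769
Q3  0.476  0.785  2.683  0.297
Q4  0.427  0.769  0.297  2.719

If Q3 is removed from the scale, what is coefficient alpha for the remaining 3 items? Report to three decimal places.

α = 0.468

Remaining items: Q1, Q2, Q4 (k = 3).
Σσ²ᵢ = 1.038 + 2.534 + 2.719 = 6.291
Var(T) = 6.291 + 2 × 1.426 = 9.143
α (item deleted) = (3/2)·(1 − 6.291/9.143) = 0.468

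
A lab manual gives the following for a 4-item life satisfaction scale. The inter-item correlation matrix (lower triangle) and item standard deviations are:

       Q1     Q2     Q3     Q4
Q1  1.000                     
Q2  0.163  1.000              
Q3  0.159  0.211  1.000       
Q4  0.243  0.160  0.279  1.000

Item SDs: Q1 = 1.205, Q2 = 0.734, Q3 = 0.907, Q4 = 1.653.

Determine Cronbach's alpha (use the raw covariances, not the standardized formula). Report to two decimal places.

Σσ²ᵢ = 1.205² + 0.734² + 0.907² + 1.653² = 5.5458
Covariances σ_ij = r_ij · s_i · s_j:
  σ(Q1,Q2) = 0.163 × 1.205 × 0.734 = 0.1442
  σ(Q1,Q3) = 0.159 × 1.205 × 0.907 = 0.1738
  σ(Q1,Q4) = 0.243 × 1.205 × 1.653 = 0.4840
  σ(Q2,Q3) = 0.211 × 0.734 × 0.907 = 0.1405
  σ(Q2,Q4) = 0.160 × 0.734 × 1.653 = 0.1941
  σ(Q3,Q4) = 0.279 × 0.907 × 1.653 = 0.4183
σ²_T = Σσ²ᵢ + 2·Σσ_ij = 5.5458 + 2 × 1.5549 = 8.6556
α = (4/3)·(1 − 5.5458/8.6556) = 0.48

Cronbach's alpha = 0.48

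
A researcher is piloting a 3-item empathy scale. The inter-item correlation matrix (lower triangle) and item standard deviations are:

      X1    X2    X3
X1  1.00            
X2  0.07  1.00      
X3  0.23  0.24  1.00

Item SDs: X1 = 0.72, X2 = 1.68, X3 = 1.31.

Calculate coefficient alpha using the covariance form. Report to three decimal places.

coefficient alpha = 0.371

Σσ²ᵢ = 0.72² + 1.68² + 1.31² = 5.0569
Covariances σ_ij = r_ij · s_i · s_j:
  σ(X1,X2) = 0.07 × 0.72 × 1.68 = 0.0847
  σ(X1,X3) = 0.23 × 0.72 × 1.31 = 0.2169
  σ(X2,X3) = 0.24 × 1.68 × 1.31 = 0.5282
σ²_T = Σσ²ᵢ + 2·Σσ_ij = 5.0569 + 2 × 0.8298 = 6.7165
α = (3/2)·(1 − 5.0569/6.7165) = 0.371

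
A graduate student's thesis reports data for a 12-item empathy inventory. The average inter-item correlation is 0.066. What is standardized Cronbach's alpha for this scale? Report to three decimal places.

Standardized α = k·r̄ / (1 + (k−1)·r̄) = 12 × 0.066 / (1 + 11 × 0.066)
  = 0.7920 / 1.7260 = 0.459

standardized Cronbach's alpha = 0.459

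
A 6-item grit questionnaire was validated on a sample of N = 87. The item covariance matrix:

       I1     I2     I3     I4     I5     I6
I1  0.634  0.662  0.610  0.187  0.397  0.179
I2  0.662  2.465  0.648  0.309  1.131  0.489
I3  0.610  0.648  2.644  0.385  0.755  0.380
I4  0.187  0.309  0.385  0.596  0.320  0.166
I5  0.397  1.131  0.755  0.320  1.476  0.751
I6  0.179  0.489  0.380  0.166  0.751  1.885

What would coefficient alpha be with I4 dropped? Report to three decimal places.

Remaining items: I1, I2, I3, I5, I6 (k = 5).
Σσ²ᵢ = 0.634 + 2.465 + 2.644 + 1.476 + 1.885 = 9.104
Var(T) = 9.104 + 2 × 6.002 = 21.108
α (item deleted) = (5/4)·(1 − 9.104/21.108) = 0.711

coefficient alpha = 0.711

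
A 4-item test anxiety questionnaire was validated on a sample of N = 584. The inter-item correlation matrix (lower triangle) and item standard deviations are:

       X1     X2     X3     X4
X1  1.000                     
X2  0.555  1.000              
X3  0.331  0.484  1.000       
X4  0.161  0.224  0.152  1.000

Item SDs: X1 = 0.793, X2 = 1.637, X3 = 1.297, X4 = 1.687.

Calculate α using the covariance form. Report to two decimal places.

α = 0.61

Σσ²ᵢ = 0.793² + 1.637² + 1.297² + 1.687² = 7.8368
Covariances σ_ij = r_ij · s_i · s_j:
  σ(X1,X2) = 0.555 × 0.793 × 1.637 = 0.7205
  σ(X1,X3) = 0.331 × 0.793 × 1.297 = 0.3404
  σ(X1,X4) = 0.161 × 0.793 × 1.687 = 0.2154
  σ(X2,X3) = 0.484 × 1.637 × 1.297 = 1.0276
  σ(X2,X4) = 0.224 × 1.637 × 1.687 = 0.6186
  σ(X3,X4) = 0.152 × 1.297 × 1.687 = 0.3326
σ²_T = Σσ²ᵢ + 2·Σσ_ij = 7.8368 + 2 × 3.2551 = 14.3470
α = (4/3)·(1 − 7.8368/14.3470) = 0.61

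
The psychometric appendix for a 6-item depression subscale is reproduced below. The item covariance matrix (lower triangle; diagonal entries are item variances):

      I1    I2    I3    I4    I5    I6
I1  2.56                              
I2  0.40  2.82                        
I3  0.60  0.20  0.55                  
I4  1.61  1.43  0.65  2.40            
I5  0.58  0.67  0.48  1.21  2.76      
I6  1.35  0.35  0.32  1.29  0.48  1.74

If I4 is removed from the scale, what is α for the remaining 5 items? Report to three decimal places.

Remaining items: I1, I2, I3, I5, I6 (k = 5).
sum of item variances = 2.56 + 2.82 + 0.55 + 2.76 + 1.74 = 10.43
σ²_total = 10.43 + 2 × 5.43 = 21.29
α (item deleted) = (5/4)·(1 − 10.43/21.29) = 0.638

α = 0.638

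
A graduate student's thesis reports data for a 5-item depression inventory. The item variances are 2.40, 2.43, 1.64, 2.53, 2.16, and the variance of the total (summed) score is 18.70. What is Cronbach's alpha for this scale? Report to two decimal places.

sum of item variances = 2.40 + 2.43 + 1.64 + 2.53 + 2.16 = 11.16
α = (k/(k−1))·(1 − sum of item variances/σ²_total) = (5/4)·(1 − 11.16/18.70) = 0.50

Cronbach's alpha = 0.50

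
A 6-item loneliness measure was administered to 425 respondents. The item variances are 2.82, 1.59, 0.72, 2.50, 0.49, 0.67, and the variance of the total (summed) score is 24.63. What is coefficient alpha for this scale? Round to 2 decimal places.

α = 0.77

Σσᵢ² = 2.82 + 1.59 + 0.72 + 2.50 + 0.49 + 0.67 = 8.79
α = (k/(k−1))·(1 − Σσᵢ²/σ²_total) = (6/5)·(1 − 8.79/24.63) = 0.77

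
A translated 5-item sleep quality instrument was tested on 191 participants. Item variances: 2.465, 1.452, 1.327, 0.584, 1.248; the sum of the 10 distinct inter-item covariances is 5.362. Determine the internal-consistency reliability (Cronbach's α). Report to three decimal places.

α = 0.753

Σσ²ᵢ = 2.465 + 1.452 + 1.327 + 0.584 + 1.248 = 7.076
Sum of distinct covariances = 5.362
total variance = Σσ²ᵢ + 2·Σcov = 7.076 + 2 × 5.362 = 17.800
α = (5/4)·(1 − 7.076/17.800) = 0.753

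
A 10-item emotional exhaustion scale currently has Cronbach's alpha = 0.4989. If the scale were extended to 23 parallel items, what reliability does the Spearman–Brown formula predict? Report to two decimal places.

Length factor m = 23/10 = 2.3000
α' = m·α / (1 + (m−1)·α)
   = 23/10 × 0.4989 / (1 + (23/10 − 1) × 0.4989)
   = 1.1475 / 1.6486 = 0.70

predicted reliability = 0.70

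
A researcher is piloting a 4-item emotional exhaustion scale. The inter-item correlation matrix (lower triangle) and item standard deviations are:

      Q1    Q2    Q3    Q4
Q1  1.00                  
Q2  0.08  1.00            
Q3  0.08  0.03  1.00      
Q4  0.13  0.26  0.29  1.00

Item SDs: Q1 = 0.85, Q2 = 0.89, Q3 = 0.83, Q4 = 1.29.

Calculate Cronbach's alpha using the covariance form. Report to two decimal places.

α = 0.42

Σσ²ᵢ = 0.85² + 0.89² + 0.83² + 1.29² = 3.8676
Covariances σ_ij = r_ij · s_i · s_j:
  σ(Q1,Q2) = 0.08 × 0.85 × 0.89 = 0.0605
  σ(Q1,Q3) = 0.08 × 0.85 × 0.83 = 0.0564
  σ(Q1,Q4) = 0.13 × 0.85 × 1.29 = 0.1425
  σ(Q2,Q3) = 0.03 × 0.89 × 0.83 = 0.0222
  σ(Q2,Q4) = 0.26 × 0.89 × 1.29 = 0.2985
  σ(Q3,Q4) = 0.29 × 0.83 × 1.29 = 0.3105
σ²_T = Σσ²ᵢ + 2·Σσ_ij = 3.8676 + 2 × 0.8906 = 5.6488
α = (4/3)·(1 − 3.8676/5.6488) = 0.42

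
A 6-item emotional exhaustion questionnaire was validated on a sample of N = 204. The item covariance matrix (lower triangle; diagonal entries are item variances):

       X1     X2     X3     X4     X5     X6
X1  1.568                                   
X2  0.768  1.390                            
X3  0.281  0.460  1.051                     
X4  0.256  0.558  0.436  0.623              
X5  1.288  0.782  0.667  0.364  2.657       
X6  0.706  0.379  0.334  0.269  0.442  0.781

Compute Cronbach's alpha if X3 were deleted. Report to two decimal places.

Cronbach's alpha = 0.78

Remaining items: X1, X2, X4, X5, X6 (k = 5).
sum of item variances = 1.568 + 1.390 + 0.623 + 2.657 + 0.781 = 7.019
Var(T) = 7.019 + 2 × 5.812 = 18.643
α (item deleted) = (5/4)·(1 − 7.019/18.643) = 0.78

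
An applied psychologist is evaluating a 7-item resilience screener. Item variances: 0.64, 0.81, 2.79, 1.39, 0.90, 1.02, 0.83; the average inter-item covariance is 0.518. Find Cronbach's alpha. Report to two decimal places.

sum of item variances = 0.64 + 0.81 + 2.79 + 1.39 + 0.90 + 1.02 + 0.83 = 8.38
Sum of the 21 distinct covariances = 21 × 0.518 = 10.878
total variance = sum of item variances + 2·Σcov = 8.38 + 2 × 10.878 = 30.136
α = (7/6)·(1 − 8.38/30.136) = 0.84

Cronbach's alpha = 0.84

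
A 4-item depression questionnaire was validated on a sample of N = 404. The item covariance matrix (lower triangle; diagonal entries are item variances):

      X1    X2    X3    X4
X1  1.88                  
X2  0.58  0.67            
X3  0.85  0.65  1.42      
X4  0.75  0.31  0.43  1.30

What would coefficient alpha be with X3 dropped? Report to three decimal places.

α = 0.690

Remaining items: X1, X2, X4 (k = 3).
sum of item variances = 1.88 + 0.67 + 1.30 = 3.85
Var(T) = 3.85 + 2 × 1.64 = 7.13
α (item deleted) = (3/2)·(1 − 3.85/7.13) = 0.690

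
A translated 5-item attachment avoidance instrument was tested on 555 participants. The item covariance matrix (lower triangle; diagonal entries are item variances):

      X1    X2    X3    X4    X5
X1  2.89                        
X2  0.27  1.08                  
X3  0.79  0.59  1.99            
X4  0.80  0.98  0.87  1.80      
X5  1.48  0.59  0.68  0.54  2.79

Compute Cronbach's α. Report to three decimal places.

Σσᵢ² = 2.89 + 1.08 + 1.99 + 1.80 + 2.79 = 10.55
Sum of off-diagonal covariances = 7.59
σ²_T = 10.55 + 2 × 7.59 = 25.73
α = (k/(k−1))·(1 − Σσᵢ²/σ²_T) = (5/4)·(1 − 10.55/25.73) = 0.737

Cronbach's α = 0.737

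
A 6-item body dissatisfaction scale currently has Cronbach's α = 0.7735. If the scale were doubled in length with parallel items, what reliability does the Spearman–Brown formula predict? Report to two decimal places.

predicted reliability = 0.87

Length factor m = 2
α' = m·α / (1 + (m−1)·α)
   = 2 × 0.7735 / (1 + (2 − 1) × 0.7735)
   = 1.5470 / 1.7735 = 0.87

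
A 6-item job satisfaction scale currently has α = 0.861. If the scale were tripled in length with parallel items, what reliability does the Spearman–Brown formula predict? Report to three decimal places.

Length factor m = 3
α' = m·α / (1 + (m−1)·α)
   = 3 × 0.861 / (1 + (3 − 1) × 0.861)
   = 2.5830 / 2.7220 = 0.949

predicted reliability = 0.949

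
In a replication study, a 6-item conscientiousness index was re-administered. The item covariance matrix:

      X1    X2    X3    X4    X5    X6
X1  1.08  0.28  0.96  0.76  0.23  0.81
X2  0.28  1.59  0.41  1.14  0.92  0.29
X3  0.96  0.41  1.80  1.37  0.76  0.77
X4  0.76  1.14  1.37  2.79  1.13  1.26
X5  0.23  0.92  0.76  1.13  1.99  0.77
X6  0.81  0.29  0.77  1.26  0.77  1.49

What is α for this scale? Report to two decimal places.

α = 0.83

Σσ²ᵢ = 1.08 + 1.59 + 1.80 + 2.79 + 1.99 + 1.49 = 10.74
Σ_{i<j} σ_ij = 11.86
total variance = 10.74 + 2 × 11.86 = 34.46
α = (k/(k−1))·(1 − Σσ²ᵢ/total variance) = (6/5)·(1 − 10.74/34.46) = 0.83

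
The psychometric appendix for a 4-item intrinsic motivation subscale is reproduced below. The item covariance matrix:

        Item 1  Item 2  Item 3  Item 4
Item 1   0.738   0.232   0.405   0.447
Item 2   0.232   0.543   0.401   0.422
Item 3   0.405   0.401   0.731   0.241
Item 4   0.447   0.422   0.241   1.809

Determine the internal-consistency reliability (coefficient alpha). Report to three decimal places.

α = 0.706

Σσᵢ² = 0.738 + 0.543 + 0.731 + 1.809 = 3.821
Sum of the distinct covariances = 2.148
Var(T) = 3.821 + 2 × 2.148 = 8.117
α = (k/(k−1))·(1 − Σσᵢ²/Var(T)) = (4/3)·(1 − 3.821/8.117) = 0.706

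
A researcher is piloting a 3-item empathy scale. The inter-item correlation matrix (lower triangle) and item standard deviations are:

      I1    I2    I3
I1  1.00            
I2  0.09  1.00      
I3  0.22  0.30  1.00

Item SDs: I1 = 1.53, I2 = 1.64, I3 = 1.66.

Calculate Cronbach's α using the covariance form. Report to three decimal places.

α = 0.437

Σσ²ᵢ = 1.53² + 1.64² + 1.66² = 7.7861
Covariances σ_ij = r_ij · s_i · s_j:
  σ(I1,I2) = 0.09 × 1.53 × 1.64 = 0.2258
  σ(I1,I3) = 0.22 × 1.53 × 1.66 = 0.5588
  σ(I2,I3) = 0.30 × 1.64 × 1.66 = 0.8167
σ²_T = Σσ²ᵢ + 2·Σσ_ij = 7.7861 + 2 × 1.6013 = 10.9887
α = (3/2)·(1 − 7.7861/10.9887) = 0.437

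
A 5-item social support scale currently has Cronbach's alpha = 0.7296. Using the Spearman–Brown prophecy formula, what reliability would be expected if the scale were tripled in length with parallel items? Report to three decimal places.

predicted reliability = 0.890

Length factor m = 3
α' = m·α / (1 + (m−1)·α)
   = 3 × 0.7296 / (1 + (3 − 1) × 0.7296)
   = 2.1888 / 2.4592 = 0.890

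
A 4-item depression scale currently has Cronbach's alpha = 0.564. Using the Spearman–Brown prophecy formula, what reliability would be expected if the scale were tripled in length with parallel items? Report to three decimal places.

predicted reliability = 0.795

Length factor m = 3
α' = m·α / (1 + (m−1)·α)
   = 3 × 0.564 / (1 + (3 − 1) × 0.564)
   = 1.6920 / 2.1280 = 0.795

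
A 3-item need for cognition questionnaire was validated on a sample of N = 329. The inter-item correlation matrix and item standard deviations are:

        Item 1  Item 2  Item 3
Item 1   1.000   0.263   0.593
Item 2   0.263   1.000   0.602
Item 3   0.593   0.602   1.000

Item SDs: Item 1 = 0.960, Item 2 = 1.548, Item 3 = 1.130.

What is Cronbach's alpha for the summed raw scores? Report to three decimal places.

Σσ²ᵢ = 0.960² + 1.548² + 1.130² = 4.5948
Covariances σ_ij = r_ij · s_i · s_j:
  σ(Item 1,Item 2) = 0.263 × 0.960 × 1.548 = 0.3908
  σ(Item 1,Item 3) = 0.593 × 0.960 × 1.130 = 0.6433
  σ(Item 2,Item 3) = 0.602 × 1.548 × 1.130 = 1.0530
σ²_T = Σσ²ᵢ + 2·Σσ_ij = 4.5948 + 2 × 2.0871 = 8.7690
α = (3/2)·(1 − 4.5948/8.7690) = 0.714

α = 0.714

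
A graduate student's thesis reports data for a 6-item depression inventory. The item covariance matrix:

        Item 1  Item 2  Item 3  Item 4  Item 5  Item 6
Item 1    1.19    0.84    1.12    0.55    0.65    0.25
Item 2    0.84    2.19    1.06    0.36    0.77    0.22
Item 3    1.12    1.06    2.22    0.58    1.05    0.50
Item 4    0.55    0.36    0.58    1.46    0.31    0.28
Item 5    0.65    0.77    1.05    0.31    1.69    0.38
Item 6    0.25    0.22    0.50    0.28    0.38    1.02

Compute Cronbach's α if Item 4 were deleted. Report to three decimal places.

Remaining items: Item 1, Item 2, Item 3, Item 5, Item 6 (k = 5).
Σσᵢ² = 1.19 + 2.19 + 2.22 + 1.69 + 1.02 = 8.31
σ²_T = 8.31 + 2 × 6.84 = 21.99
α (item deleted) = (5/4)·(1 − 8.31/21.99) = 0.778

Cronbach's α = 0.778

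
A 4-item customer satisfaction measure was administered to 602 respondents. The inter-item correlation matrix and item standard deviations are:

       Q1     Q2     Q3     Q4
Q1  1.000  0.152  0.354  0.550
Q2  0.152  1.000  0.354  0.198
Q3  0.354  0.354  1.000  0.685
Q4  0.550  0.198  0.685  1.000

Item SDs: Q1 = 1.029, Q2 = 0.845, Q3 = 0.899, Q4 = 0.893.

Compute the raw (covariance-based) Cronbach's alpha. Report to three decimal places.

α = 0.712

Σσ²ᵢ = 1.029² + 0.845² + 0.899² + 0.893² = 3.3785
Covariances σ_ij = r_ij · s_i · s_j:
  σ(Q1,Q2) = 0.152 × 1.029 × 0.845 = 0.1322
  σ(Q1,Q3) = 0.354 × 1.029 × 0.899 = 0.3275
  σ(Q1,Q4) = 0.550 × 1.029 × 0.893 = 0.5054
  σ(Q2,Q3) = 0.354 × 0.845 × 0.899 = 0.2689
  σ(Q2,Q4) = 0.198 × 0.845 × 0.893 = 0.1494
  σ(Q3,Q4) = 0.685 × 0.899 × 0.893 = 0.5499
σ²_T = Σσ²ᵢ + 2·Σσ_ij = 3.3785 + 2 × 1.9333 = 7.2451
α = (4/3)·(1 − 3.3785/7.2451) = 0.712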